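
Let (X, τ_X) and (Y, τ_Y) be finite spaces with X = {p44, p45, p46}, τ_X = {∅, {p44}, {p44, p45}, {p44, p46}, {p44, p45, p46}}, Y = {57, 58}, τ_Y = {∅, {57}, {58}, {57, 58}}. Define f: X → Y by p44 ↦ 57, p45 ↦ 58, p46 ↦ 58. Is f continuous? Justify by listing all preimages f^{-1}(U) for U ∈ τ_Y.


f is NOT continuous.

Compute f^{-1}(U) for each U ∈ τ_Y:
  U = ∅: f^{-1}(U) = ∅ ∈ τ_X ✓.
  U = {57}: f^{-1}(U) = {p44} ∈ τ_X ✓.
  U = {58}: f^{-1}(U) = {p45, p46} ∉ τ_X ✗.
  U = {57, 58}: f^{-1}(U) = {p44, p45, p46} ∈ τ_X ✓.
Found U = {58} with f^{-1}(U) = {p45, p46} not in τ_X. Therefore f is NOT continuous.


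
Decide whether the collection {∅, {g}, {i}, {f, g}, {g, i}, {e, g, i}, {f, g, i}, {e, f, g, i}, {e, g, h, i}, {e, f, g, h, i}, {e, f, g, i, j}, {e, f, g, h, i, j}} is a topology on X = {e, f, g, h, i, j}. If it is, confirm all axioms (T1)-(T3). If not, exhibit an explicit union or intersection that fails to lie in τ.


τ IS a topology on X.

Axiom (T1): ∅ ∈ τ? Yes; X ∈ τ? Yes.
Axiom (T2/T3): check pairwise unions and intersections of members of τ.
All pairwise intersections and unions checked — each lies in τ. Therefore τ satisfies (T1), (T2), (T3): it IS a topology on X.


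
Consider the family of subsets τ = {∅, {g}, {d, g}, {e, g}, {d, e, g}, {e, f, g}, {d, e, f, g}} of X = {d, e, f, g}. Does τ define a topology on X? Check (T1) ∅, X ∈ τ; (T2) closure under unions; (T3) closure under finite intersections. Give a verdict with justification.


τ IS a topology on X.

Axiom (T1): ∅ ∈ τ? Yes; X ∈ τ? Yes.
Axiom (T2/T3): check pairwise unions and intersections of members of τ.
All pairwise intersections and unions checked — each lies in τ. Therefore τ satisfies (T1), (T2), (T3): it IS a topology on X.


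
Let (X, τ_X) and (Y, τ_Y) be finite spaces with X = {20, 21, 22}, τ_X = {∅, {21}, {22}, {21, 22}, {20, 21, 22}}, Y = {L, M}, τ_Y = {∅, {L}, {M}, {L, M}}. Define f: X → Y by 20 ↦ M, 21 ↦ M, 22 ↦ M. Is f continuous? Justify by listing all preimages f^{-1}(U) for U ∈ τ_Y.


f IS continuous.

Compute f^{-1}(U) for each U ∈ τ_Y:
  U = ∅: f^{-1}(U) = ∅ ∈ τ_X ✓.
  U = {L}: f^{-1}(U) = ∅ ∈ τ_X ✓.
  U = {M}: f^{-1}(U) = {20, 21, 22} ∈ τ_X ✓.
  U = {L, M}: f^{-1}(U) = {20, 21, 22} ∈ τ_X ✓.
Every preimage lies in τ_X, so f IS continuous.


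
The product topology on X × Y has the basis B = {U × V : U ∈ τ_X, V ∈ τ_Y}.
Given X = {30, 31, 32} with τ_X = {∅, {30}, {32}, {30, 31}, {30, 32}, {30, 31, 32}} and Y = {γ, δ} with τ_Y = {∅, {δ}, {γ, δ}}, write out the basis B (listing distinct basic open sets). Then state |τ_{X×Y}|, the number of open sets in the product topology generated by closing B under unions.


Basis B = {∅ × ∅, {30} × {δ}, {32} × {δ}, {30} × {γ, δ}, {30, 31} × {δ}, {30, 32} × {δ}, {32} × {γ, δ}, {30, 31, 32} × {δ}, {30, 31} × {γ, δ}, {30, 32} × {γ, δ}, {30, 31, 32} × {γ, δ}}; |τ_{X×Y}| = 18.

Enumerate products U × V with U ∈ τ_X, V ∈ τ_Y (deduplicated):
  ∅ × ∅ = {} (∅)
  {30} × {δ} = {(30,δ)}
  {32} × {δ} = {(32,δ)}
  {30} × {γ, δ} = {(30,γ), (30,δ)}
  {30, 31} × {δ} = {(30,δ), (31,δ)}
  {30, 32} × {δ} = {(30,δ), (32,δ)}
  {32} × {γ, δ} = {(32,γ), (32,δ)}
  {30, 31, 32} × {δ} = {(30,δ), (31,δ), (32,δ)}
  {30, 31} × {γ, δ} = {(30,γ), (30,δ), (31,γ), (31,δ)}
  {30, 32} × {γ, δ} = {(30,γ), (30,δ), (32,γ), (32,δ)}
  {30, 31, 32} × {γ, δ} = {(30,γ), (30,δ), (31,γ), (31,δ), (32,γ), (32,δ)}
These 11 distinct sets form the basis B.
Close under arbitrary unions to get τ_{X×Y}; counting gives |τ_{X×Y}| = 18.


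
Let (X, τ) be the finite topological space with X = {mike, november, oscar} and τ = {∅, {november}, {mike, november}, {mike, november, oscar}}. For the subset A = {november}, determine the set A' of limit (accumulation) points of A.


A' = {mike, oscar}

For each x ∈ X, list the open sets U ∈ τ with x ∈ U, then check whether U ∩ (A ∖ {x}) ≠ ∅ for every such U.
  x = mike: opens ∋ x are {mike, november}, {mike, november, oscar}; each meets A ∖ {mike}, so x IS a limit point.
  x = november: open {november} ∋ x has {november} ∩ (A ∖ {november}) = ∅, so x is NOT a limit point.
  x = oscar: opens ∋ x are {mike, november, oscar}; each meets A ∖ {oscar}, so x IS a limit point.
Collecting: A' = {mike, oscar}.


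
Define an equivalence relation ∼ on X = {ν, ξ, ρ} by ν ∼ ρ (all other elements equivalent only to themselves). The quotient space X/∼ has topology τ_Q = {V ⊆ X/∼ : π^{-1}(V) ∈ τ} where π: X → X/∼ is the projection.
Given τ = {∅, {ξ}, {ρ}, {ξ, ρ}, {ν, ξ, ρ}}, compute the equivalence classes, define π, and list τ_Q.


X/∼ = {[ν=ρ], [ξ]}; |τ_Q| = 3.

Equivalence classes: [ν=ρ], [ξ].
Quotient map π: X → X/∼ sends ν ↦ [ν=ρ], ξ ↦ [ξ], ρ ↦ [ν=ρ].
For each subset V ⊆ X/∼, compute π^{-1}(V) ⊆ X and check whether π^{-1}(V) ∈ τ. V is open in τ_Q iff π^{-1}(V) ∈ τ.
  V = {}: π^{-1}(V) = ∅ ∈ τ ✓.
  V = {[ν=ρ]}: π^{-1}(V) = {ν, ρ} ∉ τ ✗.
  V = {[ξ]}: π^{-1}(V) = {ξ} ∈ τ ✓.
  V = {[ν=ρ], [ξ]}: π^{-1}(V) = {ν, ξ, ρ} ∈ τ ✓.
Open sets in the quotient: τ_Q = {{}, {[ξ]}, {[ν=ρ], [ξ]}} (3 elements).


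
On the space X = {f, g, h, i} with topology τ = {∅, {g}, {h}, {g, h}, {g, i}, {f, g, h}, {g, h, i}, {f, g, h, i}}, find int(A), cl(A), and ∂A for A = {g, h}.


int(A) = {g, h}, cl(A) = {f, g, h, i}, ∂A = {f, i}.

Closed sets in (X, τ) are complements of opens:
  closed(X, τ) = {∅, {f}, {i}, {f, h}, {f, i}, {f, g, i}, {f, h, i}, {f, g, h, i}}.
int(A) = ⋃ {U ∈ τ : U ⊆ A}. Opens contained in A: ∅, {g}, {h}, {g, h}.
Taking the union of these: int(A) = {g, h}.
cl(A) = ⋂ {C closed : A ⊆ C}. Closed sets containing A: {f, g, h, i}.
Intersecting these: cl(A) = {f, g, h, i}.
∂A = cl(A) ∖ int(A) = {f, g, h, i} ∖ {g, h} = {f, i}.


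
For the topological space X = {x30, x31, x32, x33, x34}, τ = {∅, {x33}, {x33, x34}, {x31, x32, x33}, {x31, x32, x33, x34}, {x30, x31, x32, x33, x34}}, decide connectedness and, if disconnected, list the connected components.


(X, τ) is connected.

Find clopen sets (U ∈ τ with X ∖ U ∈ τ):
  U = ∅, X ∖ U = {x30, x31, x32, x33, x34} — both open, so U is clopen.
  U = {x30, x31, x32, x33, x34}, X ∖ U = ∅ — both open, so U is clopen.
Only trivial clopens (∅ and X) exist, so (X, τ) is connected.
Compute connected components by grouping points that agree on all clopens:
  component: {x30, x31, x32, x33, x34}


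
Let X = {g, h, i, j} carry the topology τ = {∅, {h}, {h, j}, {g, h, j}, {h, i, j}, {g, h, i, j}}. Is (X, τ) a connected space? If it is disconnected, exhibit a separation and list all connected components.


(X, τ) is connected.

Find clopen sets (U ∈ τ with X ∖ U ∈ τ):
  U = ∅, X ∖ U = {g, h, i, j} — both open, so U is clopen.
  U = {g, h, i, j}, X ∖ U = ∅ — both open, so U is clopen.
Only trivial clopens (∅ and X) exist, so (X, τ) is connected.
Compute connected components by grouping points that agree on all clopens:
  component: {g, h, i, j}


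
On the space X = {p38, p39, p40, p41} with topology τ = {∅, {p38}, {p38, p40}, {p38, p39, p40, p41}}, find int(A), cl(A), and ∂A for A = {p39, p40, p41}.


int(A) = ∅, cl(A) = {p39, p40, p41}, ∂A = {p39, p40, p41}.

Closed sets in (X, τ) are complements of opens:
  closed(X, τ) = {∅, {p39, p41}, {p39, p40, p41}, {p38, p39, p40, p41}}.
int(A) = ⋃ {U ∈ τ : U ⊆ A}. Opens contained in A: ∅.
Taking the union of these: int(A) = ∅.
cl(A) = ⋂ {C closed : A ⊆ C}. Closed sets containing A: {p39, p40, p41}, {p38, p39, p40, p41}.
Intersecting these: cl(A) = {p39, p40, p41}.
∂A = cl(A) ∖ int(A) = {p39, p40, p41} ∖ ∅ = {p39, p40, p41}.


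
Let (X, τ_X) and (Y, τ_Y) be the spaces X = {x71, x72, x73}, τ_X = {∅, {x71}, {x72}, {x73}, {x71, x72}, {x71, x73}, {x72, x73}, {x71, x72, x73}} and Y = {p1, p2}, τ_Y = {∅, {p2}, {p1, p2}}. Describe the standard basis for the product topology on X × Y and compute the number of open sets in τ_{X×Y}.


Basis B = {∅ × ∅, {x71} × {p2}, {x72} × {p2}, {x73} × {p2}, {x71} × {p1, p2}, {x71, x72} × {p2}, {x71, x73} × {p2}, {x72} × {p1, p2}, {x72, x73} × {p2}, {x73} × {p1, p2}, {x71, x72, x73} × {p2}, {x71, x72} × {p1, p2}, {x71, x73} × {p1, p2}, {x72, x73} × {p1, p2}, {x71, x72, x73} × {p1, p2}}; |τ_{X×Y}| = 27.

Enumerate products U × V with U ∈ τ_X, V ∈ τ_Y (deduplicated):
  ∅ × ∅ = {} (∅)
  {x71} × {p2} = {(x71,p2)}
  {x72} × {p2} = {(x72,p2)}
  {x73} × {p2} = {(x73,p2)}
  {x71} × {p1, p2} = {(x71,p1), (x71,p2)}
  {x71, x72} × {p2} = {(x71,p2), (x72,p2)}
  {x71, x73} × {p2} = {(x71,p2), (x73,p2)}
  {x72} × {p1, p2} = {(x72,p1), (x72,p2)}
  {x72, x73} × {p2} = {(x72,p2), (x73,p2)}
  {x73} × {p1, p2} = {(x73,p1), (x73,p2)}
  {x71, x72, x73} × {p2} = {(x71,p2), (x72,p2), (x73,p2)}
  {x71, x72} × {p1, p2} = {(x71,p1), (x71,p2), (x72,p1), (x72,p2)}
  {x71, x73} × {p1, p2} = {(x71,p1), (x71,p2), (x73,p1), (x73,p2)}
  {x72, x73} × {p1, p2} = {(x72,p1), (x72,p2), (x73,p1), (x73,p2)}
  {x71, x72, x73} × {p1, p2} = {(x71,p1), (x71,p2), (x72,p1), (x72,p2), (x73,p1), (x73,p2)}
These 15 distinct sets form the basis B.
Close under arbitrary unions to get τ_{X×Y}; counting gives |τ_{X×Y}| = 27.


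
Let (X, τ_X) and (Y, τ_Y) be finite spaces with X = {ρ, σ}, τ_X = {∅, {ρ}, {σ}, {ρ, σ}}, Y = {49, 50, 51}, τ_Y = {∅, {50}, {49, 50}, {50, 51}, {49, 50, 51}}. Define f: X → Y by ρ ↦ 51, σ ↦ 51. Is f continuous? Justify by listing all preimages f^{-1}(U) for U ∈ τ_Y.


f IS continuous.

Compute f^{-1}(U) for each U ∈ τ_Y:
  U = ∅: f^{-1}(U) = ∅ ∈ τ_X ✓.
  U = {50}: f^{-1}(U) = ∅ ∈ τ_X ✓.
  U = {49, 50}: f^{-1}(U) = ∅ ∈ τ_X ✓.
  U = {50, 51}: f^{-1}(U) = {ρ, σ} ∈ τ_X ✓.
  U = {49, 50, 51}: f^{-1}(U) = {ρ, σ} ∈ τ_X ✓.
Every preimage lies in τ_X, so f IS continuous.


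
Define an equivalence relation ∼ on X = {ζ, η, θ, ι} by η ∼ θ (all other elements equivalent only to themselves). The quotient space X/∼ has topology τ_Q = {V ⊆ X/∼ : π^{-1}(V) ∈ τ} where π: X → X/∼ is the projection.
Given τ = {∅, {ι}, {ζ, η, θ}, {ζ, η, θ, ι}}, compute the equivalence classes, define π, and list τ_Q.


X/∼ = {[ζ], [η=θ], [ι]}; |τ_Q| = 4.

Equivalence classes: [ζ], [η=θ], [ι].
Quotient map π: X → X/∼ sends ζ ↦ [ζ], η ↦ [η=θ], θ ↦ [η=θ], ι ↦ [ι].
For each subset V ⊆ X/∼, compute π^{-1}(V) ⊆ X and check whether π^{-1}(V) ∈ τ. V is open in τ_Q iff π^{-1}(V) ∈ τ.
  V = {}: π^{-1}(V) = ∅ ∈ τ ✓.
  V = {[ζ]}: π^{-1}(V) = {ζ} ∉ τ ✗.
  V = {[η=θ]}: π^{-1}(V) = {η, θ} ∉ τ ✗.
  V = {[ζ], [η=θ]}: π^{-1}(V) = {ζ, η, θ} ∈ τ ✓.
  V = {[ι]}: π^{-1}(V) = {ι} ∈ τ ✓.
  V = {[ζ], [ι]}: π^{-1}(V) = {ζ, ι} ∉ τ ✗.
  V = {[η=θ], [ι]}: π^{-1}(V) = {η, θ, ι} ∉ τ ✗.
  V = {[ζ], [η=θ], [ι]}: π^{-1}(V) = {ζ, η, θ, ι} ∈ τ ✓.
Open sets in the quotient: τ_Q = {{}, {[ζ], [η=θ]}, {[ι]}, {[ζ], [η=θ], [ι]}} (4 elements).


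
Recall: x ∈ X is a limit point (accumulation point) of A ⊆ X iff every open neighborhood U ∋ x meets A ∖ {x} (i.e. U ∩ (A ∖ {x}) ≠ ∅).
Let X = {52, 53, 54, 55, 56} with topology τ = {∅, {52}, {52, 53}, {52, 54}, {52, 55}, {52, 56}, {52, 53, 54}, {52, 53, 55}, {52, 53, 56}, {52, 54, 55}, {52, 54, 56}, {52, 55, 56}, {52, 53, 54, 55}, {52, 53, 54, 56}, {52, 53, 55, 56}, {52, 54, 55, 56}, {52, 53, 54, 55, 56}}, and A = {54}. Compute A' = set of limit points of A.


A' = ∅

For each x ∈ X, list the open sets U ∈ τ with x ∈ U, then check whether U ∩ (A ∖ {x}) ≠ ∅ for every such U.
  x = 52: open {52} ∋ x has {52} ∩ (A ∖ {52}) = ∅, so x is NOT a limit point.
  x = 53: open {52, 53} ∋ x has {52, 53} ∩ (A ∖ {53}) = ∅, so x is NOT a limit point.
  x = 54: open {52, 54} ∋ x has {52, 54} ∩ (A ∖ {54}) = ∅, so x is NOT a limit point.
  x = 55: open {52, 55} ∋ x has {52, 55} ∩ (A ∖ {55}) = ∅, so x is NOT a limit point.
  x = 56: open {52, 56} ∋ x has {52, 56} ∩ (A ∖ {56}) = ∅, so x is NOT a limit point.
Collecting: A' = ∅.


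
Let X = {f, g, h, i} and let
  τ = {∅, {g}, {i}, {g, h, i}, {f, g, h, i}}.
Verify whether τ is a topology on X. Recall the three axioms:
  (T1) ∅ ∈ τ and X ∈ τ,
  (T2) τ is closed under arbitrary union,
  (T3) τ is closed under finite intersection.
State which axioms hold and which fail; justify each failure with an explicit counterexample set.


τ is NOT a topology on X.

Axiom (T1): ∅ ∈ τ? Yes; X ∈ τ? Yes.
Axiom (T2/T3): check pairwise unions and intersections of members of τ.
Counterexample for (T2): {g} ∪ {i} = {g, i} ∉ τ. Therefore τ is NOT a topology.


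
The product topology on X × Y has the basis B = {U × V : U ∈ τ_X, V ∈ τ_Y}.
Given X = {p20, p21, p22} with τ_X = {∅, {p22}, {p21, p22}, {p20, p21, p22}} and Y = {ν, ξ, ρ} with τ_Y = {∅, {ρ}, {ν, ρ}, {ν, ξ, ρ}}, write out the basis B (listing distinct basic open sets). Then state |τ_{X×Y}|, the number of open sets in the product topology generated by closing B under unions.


Basis B = {∅ × ∅, {p22} × {ρ}, {p21, p22} × {ρ}, {p22} × {ν, ρ}, {p20, p21, p22} × {ρ}, {p22} × {ν, ξ, ρ}, {p21, p22} × {ν, ρ}, {p20, p21, p22} × {ν, ρ}, {p21, p22} × {ν, ξ, ρ}, {p20, p21, p22} × {ν, ξ, ρ}}; |τ_{X×Y}| = 20.

Enumerate products U × V with U ∈ τ_X, V ∈ τ_Y (deduplicated):
  ∅ × ∅ = {} (∅)
  {p22} × {ρ} = {(p22,ρ)}
  {p21, p22} × {ρ} = {(p21,ρ), (p22,ρ)}
  {p22} × {ν, ρ} = {(p22,ν), (p22,ρ)}
  {p20, p21, p22} × {ρ} = {(p20,ρ), (p21,ρ), (p22,ρ)}
  {p22} × {ν, ξ, ρ} = {(p22,ν), (p22,ξ), (p22,ρ)}
  {p21, p22} × {ν, ρ} = {(p21,ν), (p21,ρ), (p22,ν), (p22,ρ)}
  {p20, p21, p22} × {ν, ρ} = {(p20,ν), (p20,ρ), (p21,ν), (p21,ρ), (p22,ν), (p22,ρ)}
  {p21, p22} × {ν, ξ, ρ} = {(p21,ν), (p21,ξ), (p21,ρ), (p22,ν), (p22,ξ), (p22,ρ)}
  {p20, p21, p22} × {ν, ξ, ρ} = {(p20,ν), (p20,ξ), (p20,ρ), (p21,ν), (p21,ξ), (p21,ρ), (p22,ν), (p22,ξ), (p22,ρ)}
These 10 distinct sets form the basis B.
Close under arbitrary unions to get τ_{X×Y}; counting gives |τ_{X×Y}| = 20.


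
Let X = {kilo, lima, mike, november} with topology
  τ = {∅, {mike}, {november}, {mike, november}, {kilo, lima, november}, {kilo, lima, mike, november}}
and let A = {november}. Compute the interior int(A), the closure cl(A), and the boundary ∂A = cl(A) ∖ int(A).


int(A) = {november}, cl(A) = {kilo, lima, november}, ∂A = {kilo, lima}.

Closed sets in (X, τ) are complements of opens:
  closed(X, τ) = {∅, {mike}, {kilo, lima}, {kilo, lima, mike}, {kilo, lima, november}, {kilo, lima, mike, november}}.
int(A) = ⋃ {U ∈ τ : U ⊆ A}. Opens contained in A: ∅, {november}.
Taking the union of these: int(A) = {november}.
cl(A) = ⋂ {C closed : A ⊆ C}. Closed sets containing A: {kilo, lima, november}, {kilo, lima, mike, november}.
Intersecting these: cl(A) = {kilo, lima, november}.
∂A = cl(A) ∖ int(A) = {kilo, lima, november} ∖ {november} = {kilo, lima}.


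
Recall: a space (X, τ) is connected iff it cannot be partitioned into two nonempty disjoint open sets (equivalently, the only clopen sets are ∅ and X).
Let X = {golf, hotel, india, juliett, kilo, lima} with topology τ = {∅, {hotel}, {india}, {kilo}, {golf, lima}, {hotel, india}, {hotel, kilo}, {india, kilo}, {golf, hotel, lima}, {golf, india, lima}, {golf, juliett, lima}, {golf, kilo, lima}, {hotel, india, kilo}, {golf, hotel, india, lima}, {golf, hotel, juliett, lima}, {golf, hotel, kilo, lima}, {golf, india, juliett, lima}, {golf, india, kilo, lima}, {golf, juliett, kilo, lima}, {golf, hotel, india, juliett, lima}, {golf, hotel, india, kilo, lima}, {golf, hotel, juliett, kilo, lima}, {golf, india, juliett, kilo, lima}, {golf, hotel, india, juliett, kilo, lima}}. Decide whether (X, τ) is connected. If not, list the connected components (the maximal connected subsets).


(X, τ) is disconnected; components = [{hotel}, {india}, {kilo}, {golf, juliett, lima}].

Find clopen sets (U ∈ τ with X ∖ U ∈ τ):
  U = ∅, X ∖ U = {golf, hotel, india, juliett, kilo, lima} — both open, so U is clopen.
  U = {hotel}, X ∖ U = {golf, india, juliett, kilo, lima} — both open, so U is clopen.
  U = {india}, X ∖ U = {golf, hotel, juliett, kilo, lima} — both open, so U is clopen.
  U = {kilo}, X ∖ U = {golf, hotel, india, juliett, lima} — both open, so U is clopen.
  U = {hotel, india}, X ∖ U = {golf, juliett, kilo, lima} — both open, so U is clopen.
  U = {hotel, kilo}, X ∖ U = {golf, india, juliett, lima} — both open, so U is clopen.
  U = {india, kilo}, X ∖ U = {golf, hotel, juliett, lima} — both open, so U is clopen.
  U = {golf, juliett, lima}, X ∖ U = {hotel, india, kilo} — both open, so U is clopen.
  U = {hotel, india, kilo}, X ∖ U = {golf, juliett, lima} — both open, so U is clopen.
  U = {golf, hotel, juliett, lima}, X ∖ U = {india, kilo} — both open, so U is clopen.
  U = {golf, india, juliett, lima}, X ∖ U = {hotel, kilo} — both open, so U is clopen.
  U = {golf, juliett, kilo, lima}, X ∖ U = {hotel, india} — both open, so U is clopen.
  U = {golf, hotel, india, juliett, lima}, X ∖ U = {kilo} — both open, so U is clopen.
  U = {golf, hotel, juliett, kilo, lima}, X ∖ U = {india} — both open, so U is clopen.
  U = {golf, india, juliett, kilo, lima}, X ∖ U = {hotel} — both open, so U is clopen.
  U = {golf, hotel, india, juliett, kilo, lima}, X ∖ U = ∅ — both open, so U is clopen.
Nontrivial clopen(s) exist: e.g. {hotel, india}. So (X, τ) is disconnected.
Compute connected components by grouping points that agree on all clopens:
  component: {hotel}
  component: {india}
  component: {kilo}
  component: {golf, juliett, lima}


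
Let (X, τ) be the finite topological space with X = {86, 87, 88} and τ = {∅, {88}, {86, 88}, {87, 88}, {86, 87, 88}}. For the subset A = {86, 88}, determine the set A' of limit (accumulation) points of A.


A' = {86, 87}

For each x ∈ X, list the open sets U ∈ τ with x ∈ U, then check whether U ∩ (A ∖ {x}) ≠ ∅ for every such U.
  x = 86: opens ∋ x are {86, 88}, {86, 87, 88}; each meets A ∖ {86}, so x IS a limit point.
  x = 87: opens ∋ x are {87, 88}, {86, 87, 88}; each meets A ∖ {87}, so x IS a limit point.
  x = 88: open {88} ∋ x has {88} ∩ (A ∖ {88}) = ∅, so x is NOT a limit point.
Collecting: A' = {86, 87}.


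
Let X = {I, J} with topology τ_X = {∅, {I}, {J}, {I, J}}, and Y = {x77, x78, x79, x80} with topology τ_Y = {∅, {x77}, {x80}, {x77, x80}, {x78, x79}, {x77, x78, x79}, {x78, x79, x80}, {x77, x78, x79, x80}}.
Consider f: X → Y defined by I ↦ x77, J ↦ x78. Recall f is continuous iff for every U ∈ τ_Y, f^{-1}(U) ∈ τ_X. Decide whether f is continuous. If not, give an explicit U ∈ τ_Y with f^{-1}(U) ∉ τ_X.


f IS continuous.

Compute f^{-1}(U) for each U ∈ τ_Y:
  U = ∅: f^{-1}(U) = ∅ ∈ τ_X ✓.
  U = {x77}: f^{-1}(U) = {I} ∈ τ_X ✓.
  U = {x80}: f^{-1}(U) = ∅ ∈ τ_X ✓.
  U = {x77, x80}: f^{-1}(U) = {I} ∈ τ_X ✓.
  U = {x78, x79}: f^{-1}(U) = {J} ∈ τ_X ✓.
  U = {x77, x78, x79}: f^{-1}(U) = {I, J} ∈ τ_X ✓.
  U = {x78, x79, x80}: f^{-1}(U) = {J} ∈ τ_X ✓.
  U = {x77, x78, x79, x80}: f^{-1}(U) = {I, J} ∈ τ_X ✓.
Every preimage lies in τ_X, so f IS continuous.


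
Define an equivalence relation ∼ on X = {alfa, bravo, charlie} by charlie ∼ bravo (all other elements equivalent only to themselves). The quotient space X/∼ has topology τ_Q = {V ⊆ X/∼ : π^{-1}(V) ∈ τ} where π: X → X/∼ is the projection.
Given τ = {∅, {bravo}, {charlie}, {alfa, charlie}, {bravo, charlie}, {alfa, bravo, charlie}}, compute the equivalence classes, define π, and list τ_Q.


X/∼ = {[alfa], [bravo=charlie]}; |τ_Q| = 3.

Equivalence classes: [alfa], [bravo=charlie].
Quotient map π: X → X/∼ sends alfa ↦ [alfa], bravo ↦ [bravo=charlie], charlie ↦ [bravo=charlie].
For each subset V ⊆ X/∼, compute π^{-1}(V) ⊆ X and check whether π^{-1}(V) ∈ τ. V is open in τ_Q iff π^{-1}(V) ∈ τ.
  V = {}: π^{-1}(V) = ∅ ∈ τ ✓.
  V = {[alfa]}: π^{-1}(V) = {alfa} ∉ τ ✗.
  V = {[bravo=charlie]}: π^{-1}(V) = {bravo, charlie} ∈ τ ✓.
  V = {[alfa], [bravo=charlie]}: π^{-1}(V) = {alfa, bravo, charlie} ∈ τ ✓.
Open sets in the quotient: τ_Q = {{}, {[bravo=charlie]}, {[alfa], [bravo=charlie]}} (3 elements).


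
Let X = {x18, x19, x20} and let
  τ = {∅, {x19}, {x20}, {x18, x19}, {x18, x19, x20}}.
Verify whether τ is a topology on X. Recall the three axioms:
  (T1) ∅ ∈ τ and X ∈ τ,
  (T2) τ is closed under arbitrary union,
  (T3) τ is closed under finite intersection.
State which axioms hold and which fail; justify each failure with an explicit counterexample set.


τ is NOT a topology on X.

Axiom (T1): ∅ ∈ τ? Yes; X ∈ τ? Yes.
Axiom (T2/T3): check pairwise unions and intersections of members of τ.
Counterexample for (T2): {x19} ∪ {x20} = {x19, x20} ∉ τ. Therefore τ is NOT a topology.


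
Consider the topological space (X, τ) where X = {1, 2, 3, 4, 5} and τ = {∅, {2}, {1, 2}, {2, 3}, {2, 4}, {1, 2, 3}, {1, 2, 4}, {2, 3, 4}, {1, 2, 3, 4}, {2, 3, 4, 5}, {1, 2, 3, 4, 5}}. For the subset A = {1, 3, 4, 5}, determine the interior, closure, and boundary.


int(A) = ∅, cl(A) = {1, 3, 4, 5}, ∂A = {1, 3, 4, 5}.

Closed sets in (X, τ) are complements of opens:
  closed(X, τ) = {∅, {1}, {5}, {1, 5}, {3, 5}, {4, 5}, {1, 3, 5}, {1, 4, 5}, {3, 4, 5}, {1, 3, 4, 5}, {1, 2, 3, 4, 5}}.
int(A) = ⋃ {U ∈ τ : U ⊆ A}. Opens contained in A: ∅.
Taking the union of these: int(A) = ∅.
cl(A) = ⋂ {C closed : A ⊆ C}. Closed sets containing A: {1, 3, 4, 5}, {1, 2, 3, 4, 5}.
Intersecting these: cl(A) = {1, 3, 4, 5}.
∂A = cl(A) ∖ int(A) = {1, 3, 4, 5} ∖ ∅ = {1, 3, 4, 5}.


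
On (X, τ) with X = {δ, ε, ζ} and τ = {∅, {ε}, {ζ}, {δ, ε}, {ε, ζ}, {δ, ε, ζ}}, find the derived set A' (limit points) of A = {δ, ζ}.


A' = ∅

For each x ∈ X, list the open sets U ∈ τ with x ∈ U, then check whether U ∩ (A ∖ {x}) ≠ ∅ for every such U.
  x = δ: open {δ, ε} ∋ x has {δ, ε} ∩ (A ∖ {δ}) = ∅, so x is NOT a limit point.
  x = ε: open {ε} ∋ x has {ε} ∩ (A ∖ {ε}) = ∅, so x is NOT a limit point.
  x = ζ: open {ζ} ∋ x has {ζ} ∩ (A ∖ {ζ}) = ∅, so x is NOT a limit point.
Collecting: A' = ∅.


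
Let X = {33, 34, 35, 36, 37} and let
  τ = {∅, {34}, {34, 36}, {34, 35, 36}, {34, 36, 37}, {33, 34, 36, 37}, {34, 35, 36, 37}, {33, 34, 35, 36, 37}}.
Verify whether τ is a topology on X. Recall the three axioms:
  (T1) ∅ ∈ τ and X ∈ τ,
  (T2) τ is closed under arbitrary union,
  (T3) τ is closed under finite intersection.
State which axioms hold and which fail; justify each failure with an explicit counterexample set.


τ IS a topology on X.

Axiom (T1): ∅ ∈ τ? Yes; X ∈ τ? Yes.
Axiom (T2/T3): check pairwise unions and intersections of members of τ.
All pairwise intersections and unions checked — each lies in τ. Therefore τ satisfies (T1), (T2), (T3): it IS a topology on X.


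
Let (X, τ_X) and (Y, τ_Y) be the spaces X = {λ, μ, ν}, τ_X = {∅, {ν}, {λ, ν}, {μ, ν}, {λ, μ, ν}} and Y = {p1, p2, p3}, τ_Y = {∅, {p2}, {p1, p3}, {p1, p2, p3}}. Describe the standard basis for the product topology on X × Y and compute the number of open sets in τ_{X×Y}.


Basis B = {∅ × ∅, {ν} × {p2}, {λ, ν} × {p2}, {μ, ν} × {p2}, {ν} × {p1, p3}, {λ, μ, ν} × {p2}, {ν} × {p1, p2, p3}, {λ, ν} × {p1, p3}, {μ, ν} × {p1, p3}, {λ, ν} × {p1, p2, p3}, {λ, μ, ν} × {p1, p3}, {μ, ν} × {p1, p2, p3}, {λ, μ, ν} × {p1, p2, p3}}; |τ_{X×Y}| = 25.

Enumerate products U × V with U ∈ τ_X, V ∈ τ_Y (deduplicated):
  ∅ × ∅ = {} (∅)
  {ν} × {p2} = {(ν,p2)}
  {λ, ν} × {p2} = {(λ,p2), (ν,p2)}
  {μ, ν} × {p2} = {(μ,p2), (ν,p2)}
  {ν} × {p1, p3} = {(ν,p1), (ν,p3)}
  {λ, μ, ν} × {p2} = {(λ,p2), (μ,p2), (ν,p2)}
  {ν} × {p1, p2, p3} = {(ν,p1), (ν,p2), (ν,p3)}
  {λ, ν} × {p1, p3} = {(λ,p1), (λ,p3), (ν,p1), (ν,p3)}
  {μ, ν} × {p1, p3} = {(μ,p1), (μ,p3), (ν,p1), (ν,p3)}
  {λ, ν} × {p1, p2, p3} = {(λ,p1), (λ,p2), (λ,p3), (ν,p1), (ν,p2), (ν,p3)}
  {λ, μ, ν} × {p1, p3} = {(λ,p1), (λ,p3), (μ,p1), (μ,p3), (ν,p1), (ν,p3)}
  {μ, ν} × {p1, p2, p3} = {(μ,p1), (μ,p2), (μ,p3), (ν,p1), (ν,p2), (ν,p3)}
  {λ, μ, ν} × {p1, p2, p3} = {(λ,p1), (λ,p2), (λ,p3), (μ,p1), (μ,p2), (μ,p3), (ν,p1), (ν,p2), (ν,p3)}
These 13 distinct sets form the basis B.
Close under arbitrary unions to get τ_{X×Y}; counting gives |τ_{X×Y}| = 25.


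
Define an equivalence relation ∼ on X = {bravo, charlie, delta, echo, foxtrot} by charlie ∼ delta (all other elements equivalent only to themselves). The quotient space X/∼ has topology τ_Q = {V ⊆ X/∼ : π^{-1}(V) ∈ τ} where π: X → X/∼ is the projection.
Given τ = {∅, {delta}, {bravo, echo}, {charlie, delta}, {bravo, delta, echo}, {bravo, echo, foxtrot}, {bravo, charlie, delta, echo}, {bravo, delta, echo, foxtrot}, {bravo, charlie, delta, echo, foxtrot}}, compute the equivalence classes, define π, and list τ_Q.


X/∼ = {[bravo], [charlie=delta], [echo], [foxtrot]}; |τ_Q| = 6.

Equivalence classes: [bravo], [charlie=delta], [echo], [foxtrot].
Quotient map π: X → X/∼ sends bravo ↦ [bravo], charlie ↦ [charlie=delta], delta ↦ [charlie=delta], echo ↦ [echo], foxtrot ↦ [foxtrot].
For each subset V ⊆ X/∼, compute π^{-1}(V) ⊆ X and check whether π^{-1}(V) ∈ τ. V is open in τ_Q iff π^{-1}(V) ∈ τ.
  V = {}: π^{-1}(V) = ∅ ∈ τ ✓.
  V = {[bravo]}: π^{-1}(V) = {bravo} ∉ τ ✗.
  V = {[charlie=delta]}: π^{-1}(V) = {charlie, delta} ∈ τ ✓.
  V = {[bravo], [charlie=delta]}: π^{-1}(V) = {bravo, charlie, delta} ∉ τ ✗.
  V = {[echo]}: π^{-1}(V) = {echo} ∉ τ ✗.
  V = {[bravo], [echo]}: π^{-1}(V) = {bravo, echo} ∈ τ ✓.
  V = {[charlie=delta], [echo]}: π^{-1}(V) = {charlie, delta, echo} ∉ τ ✗.
  V = {[bravo], [charlie=delta], [echo]}: π^{-1}(V) = {bravo, charlie, delta, echo} ∈ τ ✓.
  V = {[foxtrot]}: π^{-1}(V) = {foxtrot} ∉ τ ✗.
  V = {[bravo], [foxtrot]}: π^{-1}(V) = {bravo, foxtrot} ∉ τ ✗.
  V = {[charlie=delta], [foxtrot]}: π^{-1}(V) = {charlie, delta, foxtrot} ∉ τ ✗.
  V = {[bravo], [charlie=delta], [foxtrot]}: π^{-1}(V) = {bravo, charlie, delta, foxtrot} ∉ τ ✗.
  V = {[echo], [foxtrot]}: π^{-1}(V) = {echo, foxtrot} ∉ τ ✗.
  V = {[bravo], [echo], [foxtrot]}: π^{-1}(V) = {bravo, echo, foxtrot} ∈ τ ✓.
  V = {[charlie=delta], [echo], [foxtrot]}: π^{-1}(V) = {charlie, delta, echo, foxtrot} ∉ τ ✗.
  V = {[bravo], [charlie=delta], [echo], [foxtrot]}: π^{-1}(V) = {bravo, charlie, delta, echo, foxtrot} ∈ τ ✓.
Open sets in the quotient: τ_Q = {{}, {[charlie=delta]}, {[bravo], [echo]}, {[bravo], [charlie=delta], [echo]}, {[bravo], [echo], [foxtrot]}, {[bravo], [charlie=delta], [echo], [foxtrot]}} (6 elements).


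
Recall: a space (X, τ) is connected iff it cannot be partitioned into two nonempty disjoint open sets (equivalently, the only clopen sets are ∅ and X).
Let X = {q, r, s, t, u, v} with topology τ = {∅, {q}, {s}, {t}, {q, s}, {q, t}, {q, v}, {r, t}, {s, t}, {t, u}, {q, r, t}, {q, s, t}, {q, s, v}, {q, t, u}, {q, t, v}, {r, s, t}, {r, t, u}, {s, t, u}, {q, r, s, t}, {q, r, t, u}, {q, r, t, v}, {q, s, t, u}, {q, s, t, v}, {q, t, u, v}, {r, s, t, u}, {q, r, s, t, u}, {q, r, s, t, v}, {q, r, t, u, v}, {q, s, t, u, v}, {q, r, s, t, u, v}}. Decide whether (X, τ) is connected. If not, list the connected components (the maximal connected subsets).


(X, τ) is disconnected; components = [{s}, {q, v}, {r, t, u}].

Find clopen sets (U ∈ τ with X ∖ U ∈ τ):
  U = ∅, X ∖ U = {q, r, s, t, u, v} — both open, so U is clopen.
  U = {s}, X ∖ U = {q, r, t, u, v} — both open, so U is clopen.
  U = {q, v}, X ∖ U = {r, s, t, u} — both open, so U is clopen.
  U = {q, s, v}, X ∖ U = {r, t, u} — both open, so U is clopen.
  U = {r, t, u}, X ∖ U = {q, s, v} — both open, so U is clopen.
  U = {r, s, t, u}, X ∖ U = {q, v} — both open, so U is clopen.
  U = {q, r, t, u, v}, X ∖ U = {s} — both open, so U is clopen.
  U = {q, r, s, t, u, v}, X ∖ U = ∅ — both open, so U is clopen.
Nontrivial clopen(s) exist: e.g. {r, t, u}. So (X, τ) is disconnected.
Compute connected components by grouping points that agree on all clopens:
  component: {s}
  component: {q, v}
  component: {r, t, u}


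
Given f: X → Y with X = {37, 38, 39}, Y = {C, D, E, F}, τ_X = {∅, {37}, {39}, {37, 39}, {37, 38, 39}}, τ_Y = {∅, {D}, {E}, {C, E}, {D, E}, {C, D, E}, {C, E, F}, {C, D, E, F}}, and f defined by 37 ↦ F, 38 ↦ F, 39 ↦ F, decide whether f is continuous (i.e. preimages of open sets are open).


f IS continuous.

Compute f^{-1}(U) for each U ∈ τ_Y:
  U = ∅: f^{-1}(U) = ∅ ∈ τ_X ✓.
  U = {D}: f^{-1}(U) = ∅ ∈ τ_X ✓.
  U = {E}: f^{-1}(U) = ∅ ∈ τ_X ✓.
  U = {C, E}: f^{-1}(U) = ∅ ∈ τ_X ✓.
  U = {D, E}: f^{-1}(U) = ∅ ∈ τ_X ✓.
  U = {C, D, E}: f^{-1}(U) = ∅ ∈ τ_X ✓.
  U = {C, E, F}: f^{-1}(U) = {37, 38, 39} ∈ τ_X ✓.
  U = {C, D, E, F}: f^{-1}(U) = {37, 38, 39} ∈ τ_X ✓.
Every preimage lies in τ_X, so f IS continuous.


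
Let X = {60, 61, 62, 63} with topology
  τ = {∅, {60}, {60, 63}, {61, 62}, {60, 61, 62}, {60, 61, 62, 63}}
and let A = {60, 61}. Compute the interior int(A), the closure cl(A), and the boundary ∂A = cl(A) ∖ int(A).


int(A) = {60}, cl(A) = {60, 61, 62, 63}, ∂A = {61, 62, 63}.

Closed sets in (X, τ) are complements of opens:
  closed(X, τ) = {∅, {63}, {60, 63}, {61, 62}, {61, 62, 63}, {60, 61, 62, 63}}.
int(A) = ⋃ {U ∈ τ : U ⊆ A}. Opens contained in A: ∅, {60}.
Taking the union of these: int(A) = {60}.
cl(A) = ⋂ {C closed : A ⊆ C}. Closed sets containing A: {60, 61, 62, 63}.
Intersecting these: cl(A) = {60, 61, 62, 63}.
∂A = cl(A) ∖ int(A) = {60, 61, 62, 63} ∖ {60} = {61, 62, 63}.


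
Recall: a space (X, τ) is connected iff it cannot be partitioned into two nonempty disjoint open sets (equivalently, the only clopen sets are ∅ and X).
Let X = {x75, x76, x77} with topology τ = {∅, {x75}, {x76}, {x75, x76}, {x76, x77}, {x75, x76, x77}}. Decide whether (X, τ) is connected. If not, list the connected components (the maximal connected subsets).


(X, τ) is disconnected; components = [{x75}, {x76, x77}].

Find clopen sets (U ∈ τ with X ∖ U ∈ τ):
  U = ∅, X ∖ U = {x75, x76, x77} — both open, so U is clopen.
  U = {x75}, X ∖ U = {x76, x77} — both open, so U is clopen.
  U = {x76, x77}, X ∖ U = {x75} — both open, so U is clopen.
  U = {x75, x76, x77}, X ∖ U = ∅ — both open, so U is clopen.
Nontrivial clopen(s) exist: e.g. {x75}. So (X, τ) is disconnected.
Compute connected components by grouping points that agree on all clopens:
  component: {x75}
  component: {x76, x77}


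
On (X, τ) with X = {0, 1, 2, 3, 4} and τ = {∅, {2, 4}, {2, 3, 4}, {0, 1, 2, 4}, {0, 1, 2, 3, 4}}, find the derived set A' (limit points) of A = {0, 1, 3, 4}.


A' = {0, 1, 2, 3}

For each x ∈ X, list the open sets U ∈ τ with x ∈ U, then check whether U ∩ (A ∖ {x}) ≠ ∅ for every such U.
  x = 0: opens ∋ x are {0, 1, 2, 4}, {0, 1, 2, 3, 4}; each meets A ∖ {0}, so x IS a limit point.
  x = 1: opens ∋ x are {0, 1, 2, 4}, {0, 1, 2, 3, 4}; each meets A ∖ {1}, so x IS a limit point.
  x = 2: opens ∋ x are {2, 4}, {2, 3, 4}, {0, 1, 2, 4}, {0, 1, 2, 3, 4}; each meets A ∖ {2}, so x IS a limit point.
  x = 3: opens ∋ x are {2, 3, 4}, {0, 1, 2, 3, 4}; each meets A ∖ {3}, so x IS a limit point.
  x = 4: open {2, 4} ∋ x has {2, 4} ∩ (A ∖ {4}) = ∅, so x is NOT a limit point.
Collecting: A' = {0, 1, 2, 3}.


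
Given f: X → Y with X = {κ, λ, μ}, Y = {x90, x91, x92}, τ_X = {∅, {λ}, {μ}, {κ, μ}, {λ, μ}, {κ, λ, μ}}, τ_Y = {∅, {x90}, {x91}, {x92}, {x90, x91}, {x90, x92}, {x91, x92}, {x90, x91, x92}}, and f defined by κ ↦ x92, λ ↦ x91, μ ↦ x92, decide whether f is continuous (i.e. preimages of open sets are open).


f IS continuous.

Compute f^{-1}(U) for each U ∈ τ_Y:
  U = ∅: f^{-1}(U) = ∅ ∈ τ_X ✓.
  U = {x90}: f^{-1}(U) = ∅ ∈ τ_X ✓.
  U = {x91}: f^{-1}(U) = {λ} ∈ τ_X ✓.
  U = {x92}: f^{-1}(U) = {κ, μ} ∈ τ_X ✓.
  U = {x90, x91}: f^{-1}(U) = {λ} ∈ τ_X ✓.
  U = {x90, x92}: f^{-1}(U) = {κ, μ} ∈ τ_X ✓.
  U = {x91, x92}: f^{-1}(U) = {κ, λ, μ} ∈ τ_X ✓.
  U = {x90, x91, x92}: f^{-1}(U) = {κ, λ, μ} ∈ τ_X ✓.
Every preimage lies in τ_X, so f IS continuous.


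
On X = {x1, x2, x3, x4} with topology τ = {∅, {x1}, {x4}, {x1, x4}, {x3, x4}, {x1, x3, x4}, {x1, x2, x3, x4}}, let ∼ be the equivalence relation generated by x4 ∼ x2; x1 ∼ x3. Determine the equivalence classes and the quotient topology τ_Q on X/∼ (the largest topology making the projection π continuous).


X/∼ = {[x1=x3], [x2=x4]}; |τ_Q| = 2.

Equivalence classes: [x1=x3], [x2=x4].
Quotient map π: X → X/∼ sends x1 ↦ [x1=x3], x2 ↦ [x2=x4], x3 ↦ [x1=x3], x4 ↦ [x2=x4].
For each subset V ⊆ X/∼, compute π^{-1}(V) ⊆ X and check whether π^{-1}(V) ∈ τ. V is open in τ_Q iff π^{-1}(V) ∈ τ.
  V = {}: π^{-1}(V) = ∅ ∈ τ ✓.
  V = {[x1=x3]}: π^{-1}(V) = {x1, x3} ∉ τ ✗.
  V = {[x2=x4]}: π^{-1}(V) = {x2, x4} ∉ τ ✗.
  V = {[x1=x3], [x2=x4]}: π^{-1}(V) = {x1, x2, x3, x4} ∈ τ ✓.
Open sets in the quotient: τ_Q = {{}, {[x1=x3], [x2=x4]}} (2 elements).


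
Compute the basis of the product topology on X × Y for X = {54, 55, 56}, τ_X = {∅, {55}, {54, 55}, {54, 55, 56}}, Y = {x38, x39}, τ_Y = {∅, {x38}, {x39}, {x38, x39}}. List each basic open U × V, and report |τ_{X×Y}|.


Basis B = {∅ × ∅, {55} × {x38}, {55} × {x39}, {54, 55} × {x38}, {54, 55} × {x39}, {55} × {x38, x39}, {54, 55, 56} × {x38}, {54, 55, 56} × {x39}, {54, 55} × {x38, x39}, {54, 55, 56} × {x38, x39}}; |τ_{X×Y}| = 16.

Enumerate products U × V with U ∈ τ_X, V ∈ τ_Y (deduplicated):
  ∅ × ∅ = {} (∅)
  {55} × {x38} = {(55,x38)}
  {55} × {x39} = {(55,x39)}
  {54, 55} × {x38} = {(54,x38), (55,x38)}
  {54, 55} × {x39} = {(54,x39), (55,x39)}
  {55} × {x38, x39} = {(55,x38), (55,x39)}
  {54, 55, 56} × {x38} = {(54,x38), (55,x38), (56,x38)}
  {54, 55, 56} × {x39} = {(54,x39), (55,x39), (56,x39)}
  {54, 55} × {x38, x39} = {(54,x38), (54,x39), (55,x38), (55,x39)}
  {54, 55, 56} × {x38, x39} = {(54,x38), (54,x39), (55,x38), (55,x39), (56,x38), (56,x39)}
These 10 distinct sets form the basis B.
Close under arbitrary unions to get τ_{X×Y}; counting gives |τ_{X×Y}| = 16.


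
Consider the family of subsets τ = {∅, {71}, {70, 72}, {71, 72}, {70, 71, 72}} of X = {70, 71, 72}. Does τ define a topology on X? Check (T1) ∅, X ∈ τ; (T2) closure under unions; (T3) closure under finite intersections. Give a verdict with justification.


τ is NOT a topology on X.

Axiom (T1): ∅ ∈ τ? Yes; X ∈ τ? Yes.
Axiom (T2/T3): check pairwise unions and intersections of members of τ.
Counterexample for (T3): {70, 72} ∩ {71, 72} = {72} ∉ τ. Therefore τ is NOT a topology.


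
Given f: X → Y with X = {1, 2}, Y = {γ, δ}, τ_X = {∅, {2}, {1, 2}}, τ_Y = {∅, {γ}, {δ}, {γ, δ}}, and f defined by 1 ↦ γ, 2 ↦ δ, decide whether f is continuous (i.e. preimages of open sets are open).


f is NOT continuous.

Compute f^{-1}(U) for each U ∈ τ_Y:
  U = ∅: f^{-1}(U) = ∅ ∈ τ_X ✓.
  U = {γ}: f^{-1}(U) = {1} ∉ τ_X ✗.
  U = {δ}: f^{-1}(U) = {2} ∈ τ_X ✓.
  U = {γ, δ}: f^{-1}(U) = {1, 2} ∈ τ_X ✓.
Found U = {γ} with f^{-1}(U) = {1} not in τ_X. Therefore f is NOT continuous.


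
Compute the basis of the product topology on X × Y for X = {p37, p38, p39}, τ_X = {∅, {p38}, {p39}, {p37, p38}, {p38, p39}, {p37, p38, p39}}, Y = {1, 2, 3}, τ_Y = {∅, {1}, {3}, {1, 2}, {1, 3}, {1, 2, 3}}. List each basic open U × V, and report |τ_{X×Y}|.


Basis B = {∅ × ∅, {p38} × {1}, {p38} × {3}, {p39} × {1}, {p39} × {3}, {p37, p38} × {1}, {p37, p38} × {3}, {p38} × {1, 2}, {p38} × {1, 3}, {p38, p39} × {1}, {p38, p39} × {3}, {p39} × {1, 2}, {p39} × {1, 3}, {p37, p38, p39} × {1}, {p37, p38, p39} × {3}, {p38} × {1, 2, 3}, {p39} × {1, 2, 3}, {p37, p38} × {1, 2}, {p37, p38} × {1, 3}, {p38, p39} × {1, 2}, {p38, p39} × {1, 3}, {p37, p38} × {1, 2, 3}, {p37, p38, p39} × {1, 2}, {p37, p38, p39} × {1, 3}, {p38, p39} × {1, 2, 3}, {p37, p38, p39} × {1, 2, 3}}; |τ_{X×Y}| = 108.

Enumerate products U × V with U ∈ τ_X, V ∈ τ_Y (deduplicated):
  ∅ × ∅ = {} (∅)
  {p38} × {1} = {(p38,1)}
  {p38} × {3} = {(p38,3)}
  {p39} × {1} = {(p39,1)}
  {p39} × {3} = {(p39,3)}
  {p37, p38} × {1} = {(p37,1), (p38,1)}
  {p37, p38} × {3} = {(p37,3), (p38,3)}
  {p38} × {1, 2} = {(p38,1), (p38,2)}
  {p38} × {1, 3} = {(p38,1), (p38,3)}
  {p38, p39} × {1} = {(p38,1), (p39,1)}
  {p38, p39} × {3} = {(p38,3), (p39,3)}
  {p39} × {1, 2} = {(p39,1), (p39,2)}
  {p39} × {1, 3} = {(p39,1), (p39,3)}
  {p37, p38, p39} × {1} = {(p37,1), (p38,1), (p39,1)}
  {p37, p38, p39} × {3} = {(p37,3), (p38,3), (p39,3)}
  {p38} × {1, 2, 3} = {(p38,1), (p38,2), (p38,3)}
  {p39} × {1, 2, 3} = {(p39,1), (p39,2), (p39,3)}
  {p37, p38} × {1, 2} = {(p37,1), (p37,2), (p38,1), (p38,2)}
  {p37, p38} × {1, 3} = {(p37,1), (p37,3), (p38,1), (p38,3)}
  {p38, p39} × {1, 2} = {(p38,1), (p38,2), (p39,1), (p39,2)}
  {p38, p39} × {1, 3} = {(p38,1), (p38,3), (p39,1), (p39,3)}
  {p37, p38} × {1, 2, 3} = {(p37,1), (p37,2), (p37,3), (p38,1), (p38,2), (p38,3)}
  {p37, p38, p39} × {1, 2} = {(p37,1), (p37,2), (p38,1), (p38,2), (p39,1), (p39,2)}
  {p37, p38, p39} × {1, 3} = {(p37,1), (p37,3), (p38,1), (p38,3), (p39,1), (p39,3)}
  {p38, p39} × {1, 2, 3} = {(p38,1), (p38,2), (p38,3), (p39,1), (p39,2), (p39,3)}
  {p37, p38, p39} × {1, 2, 3} = {(p37,1), (p37,2), (p37,3), (p38,1), (p38,2), (p38,3), (p39,1), (p39,2), (p39,3)}
These 26 distinct sets form the basis B.
Close under arbitrary unions to get τ_{X×Y}; counting gives |τ_{X×Y}| = 108.


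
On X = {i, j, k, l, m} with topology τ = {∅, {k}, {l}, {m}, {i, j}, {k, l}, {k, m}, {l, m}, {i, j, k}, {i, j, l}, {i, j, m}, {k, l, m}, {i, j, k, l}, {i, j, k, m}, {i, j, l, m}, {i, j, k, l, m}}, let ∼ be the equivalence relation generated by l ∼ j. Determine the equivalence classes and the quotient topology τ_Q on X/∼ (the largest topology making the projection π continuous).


X/∼ = {[i], [j=l], [k], [m]}; |τ_Q| = 8.

Equivalence classes: [i], [j=l], [k], [m].
Quotient map π: X → X/∼ sends i ↦ [i], j ↦ [j=l], k ↦ [k], l ↦ [j=l], m ↦ [m].
For each subset V ⊆ X/∼, compute π^{-1}(V) ⊆ X and check whether π^{-1}(V) ∈ τ. V is open in τ_Q iff π^{-1}(V) ∈ τ.
  V = {}: π^{-1}(V) = ∅ ∈ τ ✓.
  V = {[i]}: π^{-1}(V) = {i} ∉ τ ✗.
  V = {[j=l]}: π^{-1}(V) = {j, l} ∉ τ ✗.
  V = {[i], [j=l]}: π^{-1}(V) = {i, j, l} ∈ τ ✓.
  V = {[k]}: π^{-1}(V) = {k} ∈ τ ✓.
  V = {[i], [k]}: π^{-1}(V) = {i, k} ∉ τ ✗.
  V = {[j=l], [k]}: π^{-1}(V) = {j, k, l} ∉ τ ✗.
  V = {[i], [j=l], [k]}: π^{-1}(V) = {i, j, k, l} ∈ τ ✓.
  V = {[m]}: π^{-1}(V) = {m} ∈ τ ✓.
  V = {[i], [m]}: π^{-1}(V) = {i, m} ∉ τ ✗.
  V = {[j=l], [m]}: π^{-1}(V) = {j, l, m} ∉ τ ✗.
  V = {[i], [j=l], [m]}: π^{-1}(V) = {i, j, l, m} ∈ τ ✓.
  V = {[k], [m]}: π^{-1}(V) = {k, m} ∈ τ ✓.
  V = {[i], [k], [m]}: π^{-1}(V) = {i, k, m} ∉ τ ✗.
  V = {[j=l], [k], [m]}: π^{-1}(V) = {j, k, l, m} ∉ τ ✗.
  V = {[i], [j=l], [k], [m]}: π^{-1}(V) = {i, j, k, l, m} ∈ τ ✓.
Open sets in the quotient: τ_Q = {{}, {[i], [j=l]}, {[k]}, {[i], [j=l], [k]}, {[m]}, {[i], [j=l], [m]}, {[k], [m]}, {[i], [j=l], [k], [m]}} (8 elements).


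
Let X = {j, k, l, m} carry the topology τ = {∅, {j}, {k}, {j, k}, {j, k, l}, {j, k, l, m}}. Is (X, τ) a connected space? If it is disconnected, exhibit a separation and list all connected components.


(X, τ) is connected.

Find clopen sets (U ∈ τ with X ∖ U ∈ τ):
  U = ∅, X ∖ U = {j, k, l, m} — both open, so U is clopen.
  U = {j, k, l, m}, X ∖ U = ∅ — both open, so U is clopen.
Only trivial clopens (∅ and X) exist, so (X, τ) is connected.
Compute connected components by grouping points that agree on all clopens:
  component: {j, k, l, m}
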